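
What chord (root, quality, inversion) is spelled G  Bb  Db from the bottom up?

G diminished, root position

Reducing to letter names: G, Bb, Db. These stack in thirds as G–Bb–Db — a G diminished triad.
The lowest note is G, the root of the chord, so this is root position (figured bass 5/3).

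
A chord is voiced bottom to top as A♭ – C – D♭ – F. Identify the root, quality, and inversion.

Db major seventh, second inversion

The pitch classes Ab, C, Db, F arrange in thirds as Db–F–Ab–C: a Db major seventh chord.
The lowest note is Ab, the fifth of the chord, so this is second inversion (figured bass 4/3).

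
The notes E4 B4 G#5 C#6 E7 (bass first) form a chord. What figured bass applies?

6/5

The notes E, B, G#, C# stack in thirds as C#–E–G#–B — a C# minor seventh chord. The bass E is the third, so this is first inversion: figured 6/5.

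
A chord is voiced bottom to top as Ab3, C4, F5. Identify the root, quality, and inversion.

Reducing to letter names: Ab, C, F. These stack in thirds as F–Ab–C — an F minor triad.
With the third (Ab) in the bass, the chord is in first inversion (figured bass 6).

F minor, first inversion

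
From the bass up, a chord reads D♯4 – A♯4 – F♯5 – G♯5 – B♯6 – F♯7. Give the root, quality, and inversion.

The pitch classes D#, A#, F#, G#, B# arrange in thirds as G#–B#–D#–F#–A#: a G# dominant ninth chord.
The lowest note is D#, the fifth of the chord, so this is second inversion.

G# dominant ninth, second inversion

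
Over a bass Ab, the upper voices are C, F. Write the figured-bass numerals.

The notes Ab, C, F stack in thirds as F–Ab–C — an F minor triad. The bass Ab is the third, so this is first inversion: figured 6.

6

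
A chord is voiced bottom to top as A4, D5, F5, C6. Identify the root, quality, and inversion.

The distinct note names are A, D, F, C. Stacked in thirds they read D–F–A–C, which is a minor seventh chord on D.
With the fifth (A) in the bass, the chord is in second inversion (figured bass 4/3).

D minor seventh, second inversion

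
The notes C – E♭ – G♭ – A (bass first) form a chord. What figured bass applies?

6/5

The notes C, Eb, Gb, A stack in thirds as A–C–Eb–Gb — an A diminished seventh chord. The bass C is the third, so this is first inversion: figured 6/5.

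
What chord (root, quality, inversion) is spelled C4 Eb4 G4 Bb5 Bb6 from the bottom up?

The pitch classes C, Eb, G, Bb arrange in thirds as C–Eb–G–Bb: a C minor seventh chord.
C is the root of C minor seventh; root in the bass means root position (figured bass 7).

C minor seventh, root position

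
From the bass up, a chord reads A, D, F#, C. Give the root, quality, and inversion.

The distinct note names are A, D, F#, C. Stacked in thirds they read D–F#–A–C, which is a dominant seventh chord on D.
A is the fifth of D dominant seventh; fifth in the bass means second inversion (figured bass 4/3).

D dominant seventh, second inversion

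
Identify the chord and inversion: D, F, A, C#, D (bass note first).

The pitch classes D, F, A, C# arrange in thirds as D–F–A–C#: a D minor-major seventh chord.
D is the root of D minor-major seventh; root in the bass means root position (figured bass 7).

D minor-major seventh, root position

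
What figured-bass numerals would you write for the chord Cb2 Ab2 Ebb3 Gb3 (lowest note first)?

6/5

The notes Cb, Ab, Ebb, Gb stack in thirds as Ab–Cb–Ebb–Gb — an Ab half-diminished seventh chord. The bass Cb is the third, so this is first inversion: figured 6/5.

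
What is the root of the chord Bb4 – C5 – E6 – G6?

The distinct letter names are Bb, C, E, G. Arranged as a stack of thirds they read C–E–G–Bb, so C is the root (a C dominant seventh chord).

C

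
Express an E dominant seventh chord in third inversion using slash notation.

Third inversion of E dominant seventh has the seventh (D) in the bass. As a slash chord: E7/D.

E7/D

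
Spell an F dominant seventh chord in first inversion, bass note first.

Spelling F dominant seventh: F–A–C–Eb. In first inversion the third is bass, giving A, C, Eb, F from the bottom.

A, C, Eb, F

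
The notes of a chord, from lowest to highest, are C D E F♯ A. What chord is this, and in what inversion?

Reducing to letter names: C, D, E, F#, A. These stack in thirds as D–F#–A–C–E — a D dominant ninth chord.
C is the seventh of D dominant ninth; seventh in the bass means third inversion.

D dominant ninth, third inversion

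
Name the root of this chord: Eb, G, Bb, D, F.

Eb

Eb, G, Bb, D, F are the tones of an Eb major ninth chord (Eb–G–Bb–D–F), making Eb the root.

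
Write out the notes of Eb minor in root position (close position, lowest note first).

Eb, Gb, Bb

Eb minor is Eb–Gb–Bb. Root position puts the root (Eb) in the bass, with the remaining tones above: Eb, Gb, Bb.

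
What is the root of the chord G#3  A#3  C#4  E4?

The distinct letter names are G#, A#, C#, E. Arranged as a stack of thirds they read A#–C#–E–G#, so A# is the root (an A# half-diminished seventh chord).

A#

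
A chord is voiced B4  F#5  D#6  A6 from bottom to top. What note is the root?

B

The distinct letter names are B, F#, D#, A. Arranged as a stack of thirds they read B–D#–F#–A, so B is the root (a B dominant seventh chord).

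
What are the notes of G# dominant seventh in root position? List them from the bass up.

G#, B#, D#, F#

G# dominant seventh is G#–B#–D#–F#. Root position puts the root (G#) in the bass, with the remaining tones above: G#, B#, D#, F#.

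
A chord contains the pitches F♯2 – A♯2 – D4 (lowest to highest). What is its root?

F#, A#, D are the tones of a D augmented triad (D–F#–A#), making D the root.

D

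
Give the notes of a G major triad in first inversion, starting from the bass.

The chord tones are G–B–D. With the third (B) lowest for first inversion: B, D, G.

B, D, G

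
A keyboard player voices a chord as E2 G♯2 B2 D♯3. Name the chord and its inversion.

Reducing to letter names: E, G#, B, D#. These stack in thirds as E–G#–B–D# — an E major seventh chord.
The lowest note is E, the root of the chord, so this is root position (figured bass 7).

E major seventh, root position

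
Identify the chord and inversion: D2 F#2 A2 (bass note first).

D major, root position

The pitch classes D, F#, A arrange in thirds as D–F#–A: a D major triad.
D is the root of D major; root in the bass means root position (figured bass 5/3).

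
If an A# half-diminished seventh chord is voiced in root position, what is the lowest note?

A# half-diminished seventh is A#–C#–E–G#. Root position places the root in the bass: A#.

A#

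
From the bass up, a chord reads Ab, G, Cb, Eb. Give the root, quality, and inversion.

Reducing to letter names: Ab, G, Cb, Eb. These stack in thirds as Ab–Cb–Eb–G — an Ab minor-major seventh chord.
Ab is the root of Ab minor-major seventh; root in the bass means root position (figured bass 7).

Ab minor-major seventh, root position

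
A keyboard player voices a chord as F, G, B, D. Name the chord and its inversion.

G dominant seventh, third inversion

The pitch classes F, G, B, D arrange in thirds as G–B–D–F: a G dominant seventh chord.
The lowest note is F, the seventh of the chord, so this is third inversion (figured bass 4/2).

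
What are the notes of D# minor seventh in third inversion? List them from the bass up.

D# minor seventh is D#–F#–A#–C#. Third inversion puts the seventh (C#) in the bass, with the remaining tones above: C#, D#, F#, A#.

C#, D#, F#, A#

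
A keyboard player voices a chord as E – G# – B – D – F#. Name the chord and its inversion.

E dominant ninth, root position

The distinct note names are E, G#, B, D, F#. Stacked in thirds they read E–G#–B–D–F#, which is a dominant ninth chord on E.
The lowest note is E, the root of the chord, so this is root position.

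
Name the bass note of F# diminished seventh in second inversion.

C

In second inversion the fifth is lowest. For F# diminished seventh (F#–A–C–Eb) that is C.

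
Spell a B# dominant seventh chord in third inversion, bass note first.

A#, B#, D##, F##

Spelling B# dominant seventh: B#–D##–F##–A#. In third inversion the seventh is bass, giving A#, B#, D##, F## from the bottom.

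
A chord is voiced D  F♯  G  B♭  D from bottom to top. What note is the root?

The distinct letter names are D, F#, G, Bb. Arranged as a stack of thirds they read G–Bb–D–F#, so G is the root (a G minor-major seventh chord).

G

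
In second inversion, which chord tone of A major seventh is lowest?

E

In second inversion the fifth is lowest. For A major seventh (A–C#–E–G#) that is E.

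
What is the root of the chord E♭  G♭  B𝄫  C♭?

Cb

The distinct letter names are Eb, Gb, Bbb, Cb. Arranged as a stack of thirds they read Cb–Eb–Gb–Bbb, so Cb is the root (a Cb dominant seventh chord).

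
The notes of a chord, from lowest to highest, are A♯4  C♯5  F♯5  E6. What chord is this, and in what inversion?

Reducing to letter names: A#, C#, F#, E. These stack in thirds as F#–A#–C#–E — an F# dominant seventh chord.
With the third (A#) in the bass, the chord is in first inversion (figured bass 6/5).

F# dominant seventh, first inversion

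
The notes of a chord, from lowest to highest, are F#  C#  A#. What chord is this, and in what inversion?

The distinct note names are F#, C#, A#. Stacked in thirds they read F#–A#–C#, which is a major triad on F#.
The lowest note is F#, the root of the chord, so this is root position (figured bass 5/3).

F# major, root position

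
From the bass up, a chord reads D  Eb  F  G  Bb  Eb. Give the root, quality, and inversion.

Eb major ninth, third inversion

The pitch classes D, Eb, F, G, Bb arrange in thirds as Eb–G–Bb–D–F: an Eb major ninth chord.
With the seventh (D) in the bass, the chord is in third inversion.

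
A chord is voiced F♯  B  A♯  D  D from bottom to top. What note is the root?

B

The distinct letter names are F#, B, A#, D. Arranged as a stack of thirds they read B–D–F#–A#, so B is the root (a B minor-major seventh chord).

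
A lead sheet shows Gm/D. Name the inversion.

second inversion

Gm/D means G minor with D in the bass. D is the fifth of G minor (G–Bb–D), so this is second inversion.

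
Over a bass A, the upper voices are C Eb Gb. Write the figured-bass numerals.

The notes A, C, Eb, Gb stack in thirds as A–C–Eb–Gb — an A diminished seventh chord. The bass A is the root, so this is root position: figured 7.

7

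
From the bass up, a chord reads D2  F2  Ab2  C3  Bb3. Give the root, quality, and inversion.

Reducing to letter names: D, F, Ab, C, Bb. These stack in thirds as Bb–D–F–Ab–C — a Bb dominant ninth chord.
The lowest note is D, the third of the chord, so this is first inversion.

Bb dominant ninth, first inversion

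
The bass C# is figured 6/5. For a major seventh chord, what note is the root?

A

The figures 6/5 mean the third of the chord is in the bass. If C# is the third of a major seventh chord, the root is A (chord tones A–C#–E–G#).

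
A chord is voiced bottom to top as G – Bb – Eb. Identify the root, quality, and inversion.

The pitch classes G, Bb, Eb arrange in thirds as Eb–G–Bb: an Eb major triad.
G is the third of Eb major; third in the bass means first inversion (figured bass 6).

Eb major, first inversion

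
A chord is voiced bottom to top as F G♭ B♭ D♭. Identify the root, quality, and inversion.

Gb major seventh, third inversion

Reducing to letter names: F, Gb, Bb, Db. These stack in thirds as Gb–Bb–Db–F — a Gb major seventh chord.
F is the seventh of Gb major seventh; seventh in the bass means third inversion (figured bass 4/2).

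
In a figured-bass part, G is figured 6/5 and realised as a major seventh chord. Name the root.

The figures 6/5 mean the third of the chord is in the bass. If G is the third of a major seventh chord, the root is Eb (chord tones Eb–G–Bb–D).

Eb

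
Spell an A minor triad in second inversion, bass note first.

Spelling A minor: A–C–E. In second inversion the fifth is bass, giving E, A, C from the bottom.

E, A, C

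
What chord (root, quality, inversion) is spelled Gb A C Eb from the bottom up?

A diminished seventh, third inversion

Reducing to letter names: Gb, A, C, Eb. These stack in thirds as A–C–Eb–Gb — an A diminished seventh chord.
With the seventh (Gb) in the bass, the chord is in third inversion (figured bass 4/2).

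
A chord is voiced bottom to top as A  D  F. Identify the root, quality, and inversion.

D minor, second inversion

Reducing to letter names: A, D, F. These stack in thirds as D–F–A — a D minor triad.
A is the fifth of D minor; fifth in the bass means second inversion (figured bass 6/4).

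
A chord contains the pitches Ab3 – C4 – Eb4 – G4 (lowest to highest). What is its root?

Ab, C, Eb, G are the tones of an Ab major seventh chord (Ab–C–Eb–G), making Ab the root.

Ab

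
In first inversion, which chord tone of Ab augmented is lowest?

C

Ab augmented is Ab–C–E. First inversion places the third in the bass: C.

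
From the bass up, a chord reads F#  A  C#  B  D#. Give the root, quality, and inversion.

B dominant ninth, second inversion

Reducing to letter names: F#, A, C#, B, D#. These stack in thirds as B–D#–F#–A–C# — a B dominant ninth chord.
With the fifth (F#) in the bass, the chord is in second inversion.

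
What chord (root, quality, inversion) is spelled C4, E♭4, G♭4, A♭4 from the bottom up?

The distinct note names are C, Eb, Gb, Ab. Stacked in thirds they read Ab–C–Eb–Gb, which is a dominant seventh chord on Ab.
The lowest note is C, the third of the chord, so this is first inversion (figured bass 6/5).

Ab dominant seventh, first inversion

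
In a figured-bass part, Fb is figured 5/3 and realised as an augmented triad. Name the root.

Fb

The figures 5/3 mean the root of the chord is in the bass. If Fb is the root of an augmented triad, the root is Fb (chord tones Fb–Ab–C).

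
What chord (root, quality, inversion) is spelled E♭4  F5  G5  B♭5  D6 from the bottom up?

The distinct note names are Eb, F, G, Bb, D. Stacked in thirds they read Eb–G–Bb–D–F, which is a major ninth chord on Eb.
With the root (Eb) in the bass, the chord is in root position.

Eb major ninth, root position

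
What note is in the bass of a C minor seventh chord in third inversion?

The seventh of C minor seventh (C–Eb–G–Bb) is Bb; that is the bass in third inversion.

Bb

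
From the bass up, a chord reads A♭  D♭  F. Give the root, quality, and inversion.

The pitch classes Ab, Db, F arrange in thirds as Db–F–Ab: a Db major triad.
The lowest note is Ab, the fifth of the chord, so this is second inversion (figured bass 6/4).

Db major, second inversion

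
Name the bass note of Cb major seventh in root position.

Cb major seventh is Cb–Eb–Gb–Bb. Root position places the root in the bass: Cb.

Cb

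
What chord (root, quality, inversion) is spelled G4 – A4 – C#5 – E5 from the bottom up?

The distinct note names are G, A, C#, E. Stacked in thirds they read A–C#–E–G, which is a dominant seventh chord on A.
With the seventh (G) in the bass, the chord is in third inversion (figured bass 4/2).

A dominant seventh, third inversion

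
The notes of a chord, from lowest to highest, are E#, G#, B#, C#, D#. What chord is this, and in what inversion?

The distinct note names are E#, G#, B#, C#, D#. Stacked in thirds they read C#–E#–G#–B#–D#, which is a major ninth chord on C#.
With the third (E#) in the bass, the chord is in first inversion.

C# major ninth, first inversion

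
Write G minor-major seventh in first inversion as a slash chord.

Gm(maj7)/Bb

First inversion of G minor-major seventh has the third (Bb) in the bass. As a slash chord: Gm(maj7)/Bb.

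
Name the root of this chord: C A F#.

F#

The distinct letter names are C, A, F#. Arranged as a stack of thirds they read F#–A–C, so F# is the root (an F# diminished triad).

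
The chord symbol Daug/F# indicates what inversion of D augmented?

first inversion

Daug/F# means D augmented with F# in the bass. F# is the third of D augmented (D–F#–A#), so this is first inversion.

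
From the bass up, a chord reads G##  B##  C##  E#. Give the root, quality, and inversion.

C## minor-major seventh, second inversion

The pitch classes G##, B##, C##, E# arrange in thirds as C##–E#–G##–B##: a C## minor-major seventh chord.
G## is the fifth of C## minor-major seventh; fifth in the bass means second inversion (figured bass 4/3).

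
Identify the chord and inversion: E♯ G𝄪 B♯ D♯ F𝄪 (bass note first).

E# dominant ninth, root position

Reducing to letter names: E#, G##, B#, D#, F##. These stack in thirds as E#–G##–B#–D#–F## — an E# dominant ninth chord.
E# is the root of E# dominant ninth; root in the bass means root position.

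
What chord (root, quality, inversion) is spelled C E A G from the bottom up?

The pitch classes C, E, A, G arrange in thirds as A–C–E–G: an A minor seventh chord.
C is the third of A minor seventh; third in the bass means first inversion (figured bass 6/5).

A minor seventh, first inversion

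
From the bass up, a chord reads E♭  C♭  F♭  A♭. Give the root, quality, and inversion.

The distinct note names are Eb, Cb, Fb, Ab. Stacked in thirds they read Fb–Ab–Cb–Eb, which is a major seventh chord on Fb.
Eb is the seventh of Fb major seventh; seventh in the bass means third inversion (figured bass 4/2).

Fb major seventh, third inversion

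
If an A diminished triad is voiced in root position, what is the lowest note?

A

A diminished is A–C–Eb. Root position places the root in the bass: A.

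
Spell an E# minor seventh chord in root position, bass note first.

Spelling E# minor seventh: E#–G#–B#–D#. In root position the root is bass, giving E#, G#, B#, D# from the bottom.

E#, G#, B#, D#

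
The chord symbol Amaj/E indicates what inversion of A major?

Amaj/E means A major with E in the bass. E is the fifth of A major (A–C#–E), so this is second inversion.

second inversion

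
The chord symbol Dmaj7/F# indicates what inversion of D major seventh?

first inversion

Dmaj7/F# means D major seventh with F# in the bass. F# is the third of D major seventh (D–F#–A–C#), so this is first inversion.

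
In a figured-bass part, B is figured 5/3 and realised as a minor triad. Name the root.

B

The figures 5/3 mean the root of the chord is in the bass. If B is the root of a minor triad, the root is B (chord tones B–D–F#).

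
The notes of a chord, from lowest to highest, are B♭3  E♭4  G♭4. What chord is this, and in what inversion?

Eb minor, second inversion

The distinct note names are Bb, Eb, Gb. Stacked in thirds they read Eb–Gb–Bb, which is a minor triad on Eb.
With the fifth (Bb) in the bass, the chord is in second inversion (figured bass 6/4).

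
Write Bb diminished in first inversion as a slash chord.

Bbdim/Db

First inversion of Bb diminished has the third (Db) in the bass. As a slash chord: Bbdim/Db.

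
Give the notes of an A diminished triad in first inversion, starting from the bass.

The chord tones are A–C–Eb. With the third (C) lowest for first inversion: C, Eb, A.

C, Eb, A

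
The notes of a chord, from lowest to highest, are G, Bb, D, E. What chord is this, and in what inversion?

E half-diminished seventh, first inversion

The distinct note names are G, Bb, D, E. Stacked in thirds they read E–G–Bb–D, which is a half-diminished seventh chord on E.
G is the third of E half-diminished seventh; third in the bass means first inversion (figured bass 6/5).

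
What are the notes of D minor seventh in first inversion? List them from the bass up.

D minor seventh is D–F–A–C. First inversion puts the third (F) in the bass, with the remaining tones above: F, A, C, D.

F, A, C, D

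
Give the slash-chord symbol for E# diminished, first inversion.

E#dim/G#

First inversion of E# diminished has the third (G#) in the bass. As a slash chord: E#dim/G#.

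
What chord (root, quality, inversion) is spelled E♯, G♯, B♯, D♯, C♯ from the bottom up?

C# major ninth, first inversion

The pitch classes E#, G#, B#, D#, C# arrange in thirds as C#–E#–G#–B#–D#: a C# major ninth chord.
E# is the third of C# major ninth; third in the bass means first inversion.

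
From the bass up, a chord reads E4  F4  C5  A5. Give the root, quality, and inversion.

Reducing to letter names: E, F, C, A. These stack in thirds as F–A–C–E — an F major seventh chord.
E is the seventh of F major seventh; seventh in the bass means third inversion (figured bass 4/2).

F major seventh, third inversion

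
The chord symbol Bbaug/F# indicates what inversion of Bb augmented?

second inversion

Bbaug/F# means Bb augmented with F# in the bass. F# is the fifth of Bb augmented (Bb–D–F#), so this is second inversion.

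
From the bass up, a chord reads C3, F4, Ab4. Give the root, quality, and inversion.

F minor, second inversion

Reducing to letter names: C, F, Ab. These stack in thirds as F–Ab–C — an F minor triad.
With the fifth (C) in the bass, the chord is in second inversion (figured bass 6/4).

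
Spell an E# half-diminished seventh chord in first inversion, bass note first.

G#, B, D#, E#

The chord tones are E#–G#–B–D#. With the third (G#) lowest for first inversion: G#, B, D#, E#.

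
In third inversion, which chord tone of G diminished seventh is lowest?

Fb

The seventh of G diminished seventh (G–Bb–Db–Fb) is Fb; that is the bass in third inversion.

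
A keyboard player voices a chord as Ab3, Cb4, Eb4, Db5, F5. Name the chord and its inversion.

The pitch classes Ab, Cb, Eb, Db, F arrange in thirds as Db–F–Ab–Cb–Eb: a Db dominant ninth chord.
With the fifth (Ab) in the bass, the chord is in second inversion.

Db dominant ninth, second inversion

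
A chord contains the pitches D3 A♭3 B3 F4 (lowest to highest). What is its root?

The distinct letter names are D, Ab, B, F. Arranged as a stack of thirds they read B–D–F–Ab, so B is the root (a B diminished seventh chord).

B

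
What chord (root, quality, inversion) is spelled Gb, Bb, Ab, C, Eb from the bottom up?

Ab dominant ninth, third inversion

The pitch classes Gb, Bb, Ab, C, Eb arrange in thirds as Ab–C–Eb–Gb–Bb: an Ab dominant ninth chord.
Gb is the seventh of Ab dominant ninth; seventh in the bass means third inversion.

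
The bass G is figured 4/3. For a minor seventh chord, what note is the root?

C

The figures 4/3 mean the fifth of the chord is in the bass. If G is the fifth of a minor seventh chord, the root is C (chord tones C–Eb–G–Bb).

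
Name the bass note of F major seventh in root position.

F

F major seventh is F–A–C–E. Root position places the root in the bass: F.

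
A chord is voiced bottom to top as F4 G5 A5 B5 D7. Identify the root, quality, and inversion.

The distinct note names are F, G, A, B, D. Stacked in thirds they read G–B–D–F–A, which is a dominant ninth chord on G.
F is the seventh of G dominant ninth; seventh in the bass means third inversion.

G dominant ninth, third inversion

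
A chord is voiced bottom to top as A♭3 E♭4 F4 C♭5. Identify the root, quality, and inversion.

Reducing to letter names: Ab, Eb, F, Cb. These stack in thirds as F–Ab–Cb–Eb — an F half-diminished seventh chord.
The lowest note is Ab, the third of the chord, so this is first inversion (figured bass 6/5).

F half-diminished seventh, first inversion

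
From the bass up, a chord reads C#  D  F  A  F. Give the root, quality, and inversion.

Reducing to letter names: C#, D, F, A. These stack in thirds as D–F–A–C# — a D minor-major seventh chord.
C# is the seventh of D minor-major seventh; seventh in the bass means third inversion (figured bass 4/2).

D minor-major seventh, third inversion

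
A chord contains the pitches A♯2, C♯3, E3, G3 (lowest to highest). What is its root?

A#

A#, C#, E, G are the tones of an A# diminished seventh chord (A#–C#–E–G), making A# the root.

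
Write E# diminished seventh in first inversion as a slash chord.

First inversion of E# diminished seventh has the third (G#) in the bass. As a slash chord: E#dim7/G#.

E#dim7/G#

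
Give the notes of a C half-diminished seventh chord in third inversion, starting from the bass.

Bb, C, Eb, Gb

The chord tones are C–Eb–Gb–Bb. With the seventh (Bb) lowest for third inversion: Bb, C, Eb, Gb.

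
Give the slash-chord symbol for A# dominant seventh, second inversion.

A#7/E#

Second inversion of A# dominant seventh has the fifth (E#) in the bass. As a slash chord: A#7/E#.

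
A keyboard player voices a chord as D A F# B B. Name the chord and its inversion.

B minor seventh, first inversion

The pitch classes D, A, F#, B arrange in thirds as B–D–F#–A: a B minor seventh chord.
With the third (D) in the bass, the chord is in first inversion (figured bass 6/5).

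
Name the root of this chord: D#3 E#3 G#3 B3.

D#, E#, G#, B are the tones of an E# half-diminished seventh chord (E#–G#–B–D#), making E# the root.

E#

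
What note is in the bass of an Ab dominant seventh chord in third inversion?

Gb

In third inversion the seventh is lowest. For Ab dominant seventh (Ab–C–Eb–Gb) that is Gb.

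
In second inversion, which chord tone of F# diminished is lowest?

The fifth of F# diminished (F#–A–C) is C; that is the bass in second inversion.

C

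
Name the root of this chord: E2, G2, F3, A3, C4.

The distinct letter names are E, G, F, A, C. Arranged as a stack of thirds they read F–A–C–E–G, so F is the root (an F major ninth chord).

F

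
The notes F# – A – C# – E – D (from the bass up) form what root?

F#, A, C#, E, D are the tones of a D major ninth chord (D–F#–A–C#–E), making D the root.

D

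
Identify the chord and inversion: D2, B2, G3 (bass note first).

The distinct note names are D, B, G. Stacked in thirds they read G–B–D, which is a major triad on G.
The lowest note is D, the fifth of the chord, so this is second inversion (figured bass 6/4).

G major, second inversion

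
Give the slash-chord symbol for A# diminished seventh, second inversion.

A#dim7/E

Second inversion of A# diminished seventh has the fifth (E) in the bass. As a slash chord: A#dim7/E.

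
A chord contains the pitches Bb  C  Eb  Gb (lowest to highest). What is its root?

Bb, C, Eb, Gb are the tones of a C half-diminished seventh chord (C–Eb–Gb–Bb), making C the root.

C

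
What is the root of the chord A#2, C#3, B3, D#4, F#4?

B

The distinct letter names are A#, C#, B, D#, F#. Arranged as a stack of thirds they read B–D#–F#–A#–C#, so B is the root (a B major ninth chord).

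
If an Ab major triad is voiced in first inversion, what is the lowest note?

The third of Ab major (Ab–C–Eb) is C; that is the bass in first inversion.

C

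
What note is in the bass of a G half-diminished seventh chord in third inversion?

In third inversion the seventh is lowest. For G half-diminished seventh (G–Bb–Db–F) that is F.

F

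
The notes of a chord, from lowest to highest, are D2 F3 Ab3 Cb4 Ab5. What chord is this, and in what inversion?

Reducing to letter names: D, F, Ab, Cb. These stack in thirds as D–F–Ab–Cb — a D diminished seventh chord.
D is the root of D diminished seventh; root in the bass means root position (figured bass 7).

D diminished seventh, root position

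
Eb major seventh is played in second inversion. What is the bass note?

Bb

Eb major seventh is Eb–G–Bb–D. Second inversion places the fifth in the bass: Bb.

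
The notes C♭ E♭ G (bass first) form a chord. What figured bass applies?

The notes Cb, Eb, G stack in thirds as Cb–Eb–G — a Cb augmented triad. The bass Cb is the root, so this is root position: figured 5/3.

5/3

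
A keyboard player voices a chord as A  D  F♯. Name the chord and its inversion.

D major, second inversion

The distinct note names are A, D, F#. Stacked in thirds they read D–F#–A, which is a major triad on D.
A is the fifth of D major; fifth in the bass means second inversion (figured bass 6/4).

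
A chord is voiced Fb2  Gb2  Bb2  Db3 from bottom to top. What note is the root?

The distinct letter names are Fb, Gb, Bb, Db. Arranged as a stack of thirds they read Gb–Bb–Db–Fb, so Gb is the root (a Gb dominant seventh chord).

Gb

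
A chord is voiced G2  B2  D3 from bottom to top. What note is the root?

The distinct letter names are G, B, D. Arranged as a stack of thirds they read G–B–D, so G is the root (a G major triad).

G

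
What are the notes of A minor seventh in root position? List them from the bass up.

A, C, E, G

The chord tones are A–C–E–G. With the root (A) lowest for root position: A, C, E, G.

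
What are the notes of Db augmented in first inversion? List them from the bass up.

Spelling Db augmented: Db–F–A. In first inversion the third is bass, giving F, A, Db from the bottom.

F, A, Db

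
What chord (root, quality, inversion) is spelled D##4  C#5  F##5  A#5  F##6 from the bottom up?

Reducing to letter names: D##, C#, F##, A#. These stack in thirds as D##–F##–A#–C# — a D## diminished seventh chord.
The lowest note is D##, the root of the chord, so this is root position (figured bass 7).

D## diminished seventh, root position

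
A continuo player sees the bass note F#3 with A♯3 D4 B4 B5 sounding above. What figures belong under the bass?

The notes F#, A#, D, B stack in thirds as B–D–F#–A# — a B minor-major seventh chord. The bass F# is the fifth, so this is second inversion: figured 4/3.

4/3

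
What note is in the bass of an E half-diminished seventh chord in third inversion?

D

E half-diminished seventh is E–G–Bb–D. Third inversion places the seventh in the bass: D.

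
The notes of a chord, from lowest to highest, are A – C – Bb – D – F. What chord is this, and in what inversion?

The distinct note names are A, C, Bb, D, F. Stacked in thirds they read Bb–D–F–A–C, which is a major ninth chord on Bb.
A is the seventh of Bb major ninth; seventh in the bass means third inversion.

Bb major ninth, third inversion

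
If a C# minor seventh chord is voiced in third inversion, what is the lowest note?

B

In third inversion the seventh is lowest. For C# minor seventh (C#–E–G#–B) that is B.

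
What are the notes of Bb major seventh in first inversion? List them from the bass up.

D, F, A, Bb

Bb major seventh is Bb–D–F–A. First inversion puts the third (D) in the bass, with the remaining tones above: D, F, A, Bb.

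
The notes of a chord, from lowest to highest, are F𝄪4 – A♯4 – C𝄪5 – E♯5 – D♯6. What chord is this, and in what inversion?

The distinct note names are F##, A#, C##, E#, D#. Stacked in thirds they read D#–F##–A#–C##–E#, which is a major ninth chord on D#.
The lowest note is F##, the third of the chord, so this is first inversion.

D# major ninth, first inversion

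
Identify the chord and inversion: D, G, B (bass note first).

G major, second inversion

The distinct note names are D, G, B. Stacked in thirds they read G–B–D, which is a major triad on G.
With the fifth (D) in the bass, the chord is in second inversion (figured bass 6/4).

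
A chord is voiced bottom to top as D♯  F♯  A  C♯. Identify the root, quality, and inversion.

D# half-diminished seventh, root position

Reducing to letter names: D#, F#, A, C#. These stack in thirds as D#–F#–A–C# — a D# half-diminished seventh chord.
D# is the root of D# half-diminished seventh; root in the bass means root position (figured bass 7).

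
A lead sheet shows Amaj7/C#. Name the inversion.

Amaj7/C# means A major seventh with C# in the bass. C# is the third of A major seventh (A–C#–E–G#), so this is first inversion.

first inversion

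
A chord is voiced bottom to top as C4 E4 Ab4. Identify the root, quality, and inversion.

Reducing to letter names: C, E, Ab. These stack in thirds as Ab–C–E — an Ab augmented triad.
C is the third of Ab augmented; third in the bass means first inversion (figured bass 6).

Ab augmented, first inversion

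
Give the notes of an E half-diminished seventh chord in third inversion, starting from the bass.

Spelling E half-diminished seventh: E–G–Bb–D. In third inversion the seventh is bass, giving D, E, G, Bb from the bottom.

D, E, G, Bb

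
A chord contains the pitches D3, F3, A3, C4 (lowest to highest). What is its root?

D

The distinct letter names are D, F, A, C. Arranged as a stack of thirds they read D–F–A–C, so D is the root (a D minor seventh chord).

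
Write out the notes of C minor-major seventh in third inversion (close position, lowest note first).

Spelling C minor-major seventh: C–Eb–G–B. In third inversion the seventh is bass, giving B, C, Eb, G from the bottom.

B, C, Eb, G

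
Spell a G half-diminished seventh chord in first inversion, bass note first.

G half-diminished seventh is G–Bb–Db–F. First inversion puts the third (Bb) in the bass, with the remaining tones above: Bb, Db, F, G.

Bb, Db, F, G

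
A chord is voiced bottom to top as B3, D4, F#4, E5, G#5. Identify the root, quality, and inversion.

The pitch classes B, D, F#, E, G# arrange in thirds as E–G#–B–D–F#: an E dominant ninth chord.
The lowest note is B, the fifth of the chord, so this is second inversion.

E dominant ninth, second inversion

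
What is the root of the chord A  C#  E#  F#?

F#

The distinct letter names are A, C#, E#, F#. Arranged as a stack of thirds they read F#–A–C#–E#, so F# is the root (an F# minor-major seventh chord).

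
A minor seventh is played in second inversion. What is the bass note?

E

In second inversion the fifth is lowest. For A minor seventh (A–C–E–G) that is E.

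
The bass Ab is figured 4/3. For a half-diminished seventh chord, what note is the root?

D

The figures 4/3 mean the fifth of the chord is in the bass. If Ab is the fifth of a half-diminished seventh chord, the root is D (chord tones D–F–Ab–C).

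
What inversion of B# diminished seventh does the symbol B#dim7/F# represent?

B#dim7/F# means B# diminished seventh with F# in the bass. F# is the fifth of B# diminished seventh (B#–D#–F#–A), so this is second inversion.

second inversion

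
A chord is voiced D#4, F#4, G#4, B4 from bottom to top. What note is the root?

The distinct letter names are D#, F#, G#, B. Arranged as a stack of thirds they read G#–B–D#–F#, so G# is the root (a G# minor seventh chord).

G#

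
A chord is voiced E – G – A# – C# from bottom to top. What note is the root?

The distinct letter names are E, G, A#, C#. Arranged as a stack of thirds they read A#–C#–E–G, so A# is the root (an A# diminished seventh chord).

A#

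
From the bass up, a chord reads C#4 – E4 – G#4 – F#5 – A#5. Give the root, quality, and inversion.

F# dominant ninth, second inversion

The pitch classes C#, E, G#, F#, A# arrange in thirds as F#–A#–C#–E–G#: an F# dominant ninth chord.
With the fifth (C#) in the bass, the chord is in second inversion.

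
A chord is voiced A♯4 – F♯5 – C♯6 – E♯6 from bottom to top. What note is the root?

Reordering A#, F#, C#, E# into stacked thirds gives F#–A#–C#–E#; the bottom of that stack, F#, is the root.

F#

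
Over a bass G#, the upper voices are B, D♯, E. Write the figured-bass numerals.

6/5

The notes G#, B, D#, E stack in thirds as E–G#–B–D# — an E major seventh chord. The bass G# is the third, so this is first inversion: figured 6/5.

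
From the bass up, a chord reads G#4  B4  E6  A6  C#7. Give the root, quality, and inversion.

A major ninth, third inversion

Reducing to letter names: G#, B, E, A, C#. These stack in thirds as A–C#–E–G#–B — an A major ninth chord.
With the seventh (G#) in the bass, the chord is in third inversion.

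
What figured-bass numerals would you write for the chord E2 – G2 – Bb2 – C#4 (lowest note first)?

The notes E, G, Bb, C# stack in thirds as C#–E–G–Bb — a C# diminished seventh chord. The bass E is the third, so this is first inversion: figured 6/5.

6/5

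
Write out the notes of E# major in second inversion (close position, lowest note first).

B#, E#, G##

The chord tones are E#–G##–B#. With the fifth (B#) lowest for second inversion: B#, E#, G##.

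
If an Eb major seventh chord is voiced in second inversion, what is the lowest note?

Eb major seventh is Eb–G–Bb–D. Second inversion places the fifth in the bass: Bb.

Bb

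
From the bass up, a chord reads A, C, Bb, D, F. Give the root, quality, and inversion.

Reducing to letter names: A, C, Bb, D, F. These stack in thirds as Bb–D–F–A–C — a Bb major ninth chord.
A is the seventh of Bb major ninth; seventh in the bass means third inversion.

Bb major ninth, third inversion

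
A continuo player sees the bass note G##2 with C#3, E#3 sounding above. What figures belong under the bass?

6/4

The notes G##, C#, E# stack in thirds as C#–E#–G## — a C# augmented triad. The bass G## is the fifth, so this is second inversion: figured 6/4.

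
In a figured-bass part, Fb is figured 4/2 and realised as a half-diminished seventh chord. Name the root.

The figures 4/2 mean the seventh of the chord is in the bass. If Fb is the seventh of a half-diminished seventh chord, the root is Gb (chord tones Gb–Bbb–Dbb–Fb).

Gb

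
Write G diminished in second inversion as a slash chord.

Gdim/Db

Second inversion of G diminished has the fifth (Db) in the bass. As a slash chord: Gdim/Db.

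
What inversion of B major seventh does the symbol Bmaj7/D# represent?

Bmaj7/D# means B major seventh with D# in the bass. D# is the third of B major seventh (B–D#–F#–A#), so this is first inversion.

first inversion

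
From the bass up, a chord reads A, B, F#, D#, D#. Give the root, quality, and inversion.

B dominant seventh, third inversion

Reducing to letter names: A, B, F#, D#. These stack in thirds as B–D#–F#–A — a B dominant seventh chord.
With the seventh (A) in the bass, the chord is in third inversion (figured bass 4/2).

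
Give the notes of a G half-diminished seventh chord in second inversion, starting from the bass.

Spelling G half-diminished seventh: G–Bb–Db–F. In second inversion the fifth is bass, giving Db, F, G, Bb from the bottom.

Db, F, G, Bb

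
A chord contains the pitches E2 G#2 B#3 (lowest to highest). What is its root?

The distinct letter names are E, G#, B#. Arranged as a stack of thirds they read E–G#–B#, so E is the root (an E augmented triad).

E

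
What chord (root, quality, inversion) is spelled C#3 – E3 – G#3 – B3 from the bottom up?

C# minor seventh, root position

The distinct note names are C#, E, G#, B. Stacked in thirds they read C#–E–G#–B, which is a minor seventh chord on C#.
The lowest note is C#, the root of the chord, so this is root position (figured bass 7).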